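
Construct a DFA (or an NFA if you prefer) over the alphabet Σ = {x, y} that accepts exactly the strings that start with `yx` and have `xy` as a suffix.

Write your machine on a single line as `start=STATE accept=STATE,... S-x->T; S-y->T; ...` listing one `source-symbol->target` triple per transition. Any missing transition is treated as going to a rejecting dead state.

start=S0; accept=S4; S0-x->S1; S0-y->S2; S1-x->S1; S1-y->S1; S2-x->S3; S2-y->S1; S3-x->S3; S3-y->S4; S4-x->S3; S4-y->S5; S5-x->S3; S5-y->S5

Run two small machines in parallel and take their product. The first has 4 states tracking whether the input so far still matches the prefix `yx`; the second has 3 states tracking how much of the suffix `xy` has currently been matched. A product state is a pair (one from each), accepting exactly when both do. After merging equivalent states the machine shrinks.
6 states suffice.
        x   y  
>  S0   S1  S2 
   S1   S1  S1 
   S2   S3  S1 
   S3   S3  S4 
 * S4   S3  S5 
   S5   S3  S5 
(> = start, * = accepting)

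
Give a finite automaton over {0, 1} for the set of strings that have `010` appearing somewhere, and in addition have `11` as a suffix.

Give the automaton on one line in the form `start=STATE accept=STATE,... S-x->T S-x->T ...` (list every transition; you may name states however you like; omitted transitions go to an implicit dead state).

start=A accept=H A-0->B A-1->C B-0->B B-1->D C-0->B C-1->E D-0->F D-1->E E-0->B E-1->E F-0->F F-1->G G-0->F G-1->H H-0->F H-1->H

Build one automaton per condition and run them in lockstep. The first has 4 states tracking whether and how much of `010` has been seen; the second has 3 states tracking how much of the suffix `11` has currently been matched. A product state is a pair (one from each), accepting exactly when both do.
An 8-state machine:
       0  1 
>  A   B  C 
   B   B  D 
   C   B  E 
   D   F  E 
   E   B  E 
   F   F  G 
   G   F  H 
 * H   F  H 
(> = start, * = accepting)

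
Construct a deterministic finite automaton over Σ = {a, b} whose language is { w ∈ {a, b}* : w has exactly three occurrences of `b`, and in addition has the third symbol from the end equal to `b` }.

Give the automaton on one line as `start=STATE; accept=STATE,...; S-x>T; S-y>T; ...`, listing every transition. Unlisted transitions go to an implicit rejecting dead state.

Run two small machines in parallel and take their product. One (5 states) tracks the count of `b`s, saturating at 4; the other (15 states) tracks the last 3 symbols read. Each combined state is a pair, one component from each; accept when both components accept. Minimizing collapses redundant product states.
15 states suffice.
          a    b  
>  S0     S0   S1 
   S1     S2   S3 
   S2     S2   S4 
   S3     S5   S6 
   S4     S5   S7 
   S5     S8   S9 
 * S6    S10  S11 
   S7    S10  S11 
   S8     S8  S12 
 * S9    S13  S11 
 * S10   S14  S11 
   S11   S11  S11 
   S12   S13  S11 
   S13   S14  S11 
 * S14   S11  S11 
(> = start, * = accepting)

start=S0; accept=S6,S9,S10,S14; S0-a>S0; S0-b>S1; S1-a>S2; S1-b>S3; S2-a>S2; S2-b>S4; S3-a>S5; S3-b>S6; S4-a>S5; S4-b>S7; S5-a>S8; S5-b>S9; S6-a>S10; S6-b>S11; S7-a>S10; S7-b>S11; S8-a>S8; S8-b>S12; S9-a>S13; S9-b>S11; S10-a>S14; S10-b>S11; S11-a>S11; S11-b>S11; S12-a>S13; S12-b>S11; S13-a>S14; S13-b>S11; S14-a>S11; S14-b>S11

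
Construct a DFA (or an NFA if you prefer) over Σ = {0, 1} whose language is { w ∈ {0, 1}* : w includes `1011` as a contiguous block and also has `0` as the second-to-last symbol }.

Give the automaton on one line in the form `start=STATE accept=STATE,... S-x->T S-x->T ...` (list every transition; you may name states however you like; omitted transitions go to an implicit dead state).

start=s0 accept=s10,s11 s0-0->s1 s0-1->s2 s1-0->s3 s1-1->s4 s2-0->s5 s2-1->s6 s3-0->s3 s3-1->s4 s4-0->s5 s4-1->s6 s5-0->s3 s5-1->s7 s6-0->s5 s6-1->s6 s7-0->s5 s7-1->s8 s8-0->s9 s8-1->s8 s9-0->s10 s9-1->s11 s10-0->s10 s10-1->s11 s11-0->s9 s11-1->s8

Handle the two conditions separately and then intersect. One (5 states) tracks whether and how much of `1011` has been seen; the other (7 states) tracks the last 2 symbols read. Each combined state is a pair, one component from each; accept when both components accept.
12 states suffice.
          0    1  
>  s0     s1   s2 
   s1     s3   s4 
   s2     s5   s6 
   s3     s3   s4 
   s4     s5   s6 
   s5     s3   s7 
   s6     s5   s6 
   s7     s5   s8 
   s8     s9   s8 
   s9    s10  s11 
 * s10   s10  s11 
 * s11    s9   s8 
(> = start, * = accepting)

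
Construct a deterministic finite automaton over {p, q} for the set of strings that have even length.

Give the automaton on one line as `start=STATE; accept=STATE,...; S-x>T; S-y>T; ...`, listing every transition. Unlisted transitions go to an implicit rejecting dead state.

start=s0; accept=s0; s0-p>s1; s0-q>s1; s1-p>s0; s1-q>s0

Count input length modulo 2: every symbol advances one step around the cycle s0 → s1 → s0. Accept at s0.
A 2-state machine:
        p   q  
>* s0   s1  s1 
   s1   s0  s0 
(> = start, * = accepting)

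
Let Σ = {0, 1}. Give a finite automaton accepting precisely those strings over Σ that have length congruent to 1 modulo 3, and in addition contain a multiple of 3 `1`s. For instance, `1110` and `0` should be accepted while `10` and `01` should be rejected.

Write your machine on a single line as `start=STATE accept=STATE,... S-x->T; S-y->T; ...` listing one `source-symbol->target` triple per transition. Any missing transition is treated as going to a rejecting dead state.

start=A; accept=B; A-0->B; A-1->C; B-0->D; B-1->E; C-0->E; C-1->F; D-0->A; D-1->G; E-0->G; E-1->H; F-0->H; F-1->A; G-0->C; G-1->I; H-0->I; H-1->B; I-0->F; I-1->D

Handle the two conditions separately and then intersect. One (3 states) tracks the input length modulo 3; the other (3 states) tracks the count of `1`s modulo 3. Each combined state is a pair, one component from each; accept when both components accept.
A 9-state machine:
       0  1 
>  A   B  C 
 * B   D  E 
   C   E  F 
   D   A  G 
   E   G  H 
   F   H  A 
   G   C  I 
   H   I  B 
   I   F  D 
(> = start, * = accepting)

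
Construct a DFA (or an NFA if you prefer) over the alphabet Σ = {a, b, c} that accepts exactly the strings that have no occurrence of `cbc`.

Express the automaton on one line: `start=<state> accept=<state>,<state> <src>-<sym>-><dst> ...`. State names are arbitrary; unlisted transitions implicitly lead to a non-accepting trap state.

start=s0 accept=s0,s1,s2 s0-a->s0 s0-b->s0 s0-c->s1 s1-a->s0 s1-b->s2 s1-c->s1 s2-a->s0 s2-b->s0 s2-c->s3 s3-a->s3 s3-b->s3 s3-c->s3

Track partial matches of the forbidden pattern `cbc`. State s3 is a dead state reached once `cbc` has occurred; every other state accepts. s0 means no part of `cbc` is currently matched.
With 4 states:
        a   b   c  
>* s0   s0  s0  s1 
 * s1   s0  s2  s1 
 * s2   s0  s0  s3 
   s3   s3  s3  s3 
(> = start, * = accepting)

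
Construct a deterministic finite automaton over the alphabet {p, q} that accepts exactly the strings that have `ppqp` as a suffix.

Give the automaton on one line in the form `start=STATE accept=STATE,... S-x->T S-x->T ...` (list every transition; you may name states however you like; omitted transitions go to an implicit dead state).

start=A accept=E A-p->B A-q->A B-p->C B-q->A C-p->C C-q->D D-p->E D-q->A E-p->C E-q->A

Let each state record the length of the longest suffix of the input read so far that is also a prefix of `ppqp`. B means the last symbol is `p`; C means the last 2 symbols are `pp`; D means the last 3 symbols are `ppq`; E means the last 4 symbols are `ppqp`. Accept only at E, where the string currently ends in `ppqp`.
       p  q 
>  A   B  A 
   B   C  A 
   C   C  D 
   D   E  A 
 * E   C  A 
(> = start, * = accepting)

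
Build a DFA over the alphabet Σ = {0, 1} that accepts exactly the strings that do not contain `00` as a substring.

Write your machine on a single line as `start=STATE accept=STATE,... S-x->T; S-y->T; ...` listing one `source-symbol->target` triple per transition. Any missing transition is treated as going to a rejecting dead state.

start=A; accept=A,B; A-0->B; A-1->A; B-0->C; B-1->A; C-0->C; C-1->C

This is the complement of 'contains `00`'. Use the same substring-matching states — A through C holding how much of `00` has just been matched — but flip the accepting set: everything except the trap C accepts.
With 3 states:
       0  1 
>* A   B  A 
 * B   C  A 
   C   C  C 
(> = start, * = accepting)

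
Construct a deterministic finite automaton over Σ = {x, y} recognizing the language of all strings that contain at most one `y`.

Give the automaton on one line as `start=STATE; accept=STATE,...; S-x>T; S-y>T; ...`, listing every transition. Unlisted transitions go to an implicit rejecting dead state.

Only the number of `y`s matters, and only up to 2. Make a chain S0 → S1 → S2 advanced by each `y` (with S2 absorbing); every other symbol self-loops. The accepting set is {S0, S1}.
A 3-state machine:
        x   y  
>* S0   S0  S1 
 * S1   S1  S2 
   S2   S2  S2 
(> = start, * = accepting)

start=S0; accept=S0,S1; S0-x>S0; S0-y>S1; S1-x>S1; S1-y>S2; S2-x>S2; S2-y>S2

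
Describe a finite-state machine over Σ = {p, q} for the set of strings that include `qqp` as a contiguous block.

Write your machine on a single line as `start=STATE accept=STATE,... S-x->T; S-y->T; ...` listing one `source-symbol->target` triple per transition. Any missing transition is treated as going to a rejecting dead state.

start=A; accept=D; A-p->A; A-q->B; B-p->A; B-q->C; C-p->D; C-q->C; D-p->D; D-q->D

Track how much of `qqp` has been matched so far: state A is no progress, D is the absorbing accept state reached once `qqp` has occurred. Intermediate states record partial matches; on a mismatch, fall back to the longest reusable overlap.
With 4 states:
       p  q 
>  A   A  B 
   B   A  C 
   C   D  C 
 * D   D  D 
(> = start, * = accepting)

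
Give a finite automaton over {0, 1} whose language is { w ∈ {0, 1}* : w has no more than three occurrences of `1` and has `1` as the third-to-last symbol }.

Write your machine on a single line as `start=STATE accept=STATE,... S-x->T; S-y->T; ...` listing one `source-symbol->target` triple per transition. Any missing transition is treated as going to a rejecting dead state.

start=S0; accept=S4,S5,S6,S7,S12,S13,S14,S19; S0-0->S0; S0-1->S1; S1-0->S2; S1-1->S3; S2-0->S4; S2-1->S5; S3-0->S6; S3-1->S7; S4-0->S8; S4-1->S9; S5-0->S10; S5-1->S11; S6-0->S12; S6-1->S13; S7-0->S14; S7-1->S15; S8-0->S8; S8-1->S9; S9-0->S10; S9-1->S11; S10-0->S12; S10-1->S13; S11-0->S14; S11-1->S15; S12-0->S16; S12-1->S17; S13-0->S18; S13-1->S15; S14-0->S19; S14-1->S15; S15-0->S15; S15-1->S15; S16-0->S16; S16-1->S17; S17-0->S18; S17-1->S15; S18-0->S19; S18-1->S15; S19-0->S15; S19-1->S15

Handle the two conditions separately and then intersect. One (5 states) tracks the count of `1`s, saturating at 4; the other (15 states) tracks the last 3 symbols read. Each combined state is a pair, one component from each; accept when both components accept. After merging equivalent states the machine shrinks.
20 states suffice.
          0    1  
>  S0     S0   S1 
   S1     S2   S3 
   S2     S4   S5 
   S3     S6   S7 
 * S4     S8   S9 
 * S5    S10  S11 
 * S6    S12  S13 
 * S7    S14  S15 
   S8     S8   S9 
   S9    S10  S11 
   S10   S12  S13 
   S11   S14  S15 
 * S12   S16  S17 
 * S13   S18  S15 
 * S14   S19  S15 
   S15   S15  S15 
   S16   S16  S17 
   S17   S18  S15 
   S18   S19  S15 
 * S19   S15  S15 
(> = start, * = accepting)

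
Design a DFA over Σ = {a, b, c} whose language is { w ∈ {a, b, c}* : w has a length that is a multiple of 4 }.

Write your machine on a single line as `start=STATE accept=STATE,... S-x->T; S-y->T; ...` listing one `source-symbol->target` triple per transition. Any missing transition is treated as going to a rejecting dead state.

start=S0; accept=S0; S0-a->S1; S0-b->S1; S0-c->S1; S1-a->S2; S1-b->S2; S1-c->S2; S2-a->S3; S2-b->S3; S2-c->S3; S3-a->S0; S3-b->S0; S3-c->S0

Count input length modulo 4: every symbol advances one step around the cycle S0 → S1 → S2 → S3 → S0. Accept at S0.
With 4 states:
        a   b   c  
>* S0   S1  S1  S1 
   S1   S2  S2  S2 
   S2   S3  S3  S3 
   S3   S0  S0  S0 
(> = start, * = accepting)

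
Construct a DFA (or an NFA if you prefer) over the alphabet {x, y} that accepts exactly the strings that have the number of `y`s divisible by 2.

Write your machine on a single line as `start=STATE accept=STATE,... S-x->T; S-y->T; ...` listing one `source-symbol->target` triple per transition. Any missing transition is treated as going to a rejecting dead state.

start=q0; accept=q0; q0-x->q0; q0-y->q1; q1-x->q1; q1-y->q0

Keep the running count of `y`s modulo 2: each `y` advances along the cycle q0 → q1 → q0 while other symbols loop. Accept at q0.
        x   y  
>* q0   q0  q1 
   q1   q1  q0 
(> = start, * = accepting)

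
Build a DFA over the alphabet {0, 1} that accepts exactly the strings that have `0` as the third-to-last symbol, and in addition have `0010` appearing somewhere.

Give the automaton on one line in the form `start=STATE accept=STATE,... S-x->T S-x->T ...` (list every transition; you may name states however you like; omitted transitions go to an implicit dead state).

start=s0 accept=s4,s7,s8,s9 s0-0->s1 s0-1->s0 s1-0->s2 s1-1->s0 s2-0->s2 s2-1->s3 s3-0->s4 s3-1->s0 s4-0->s5 s4-1->s6 s5-0->s7 s5-1->s8 s6-0->s4 s6-1->s9 s7-0->s7 s7-1->s8 s8-0->s4 s8-1->s9 s9-0->s10 s9-1->s11 s10-0->s5 s10-1->s6 s11-0->s10 s11-1->s11

Run two small machines in parallel and take their product. One (15 states) tracks the last 3 symbols read; the other (5 states) tracks whether and how much of `0010` has been seen. Each combined state is a pair, one component from each; accept when both components accept. Minimizing collapses redundant product states.
A 12-state machine:
          0    1  
>  s0     s1   s0 
   s1     s2   s0 
   s2     s2   s3 
   s3     s4   s0 
 * s4     s5   s6 
   s5     s7   s8 
   s6     s4   s9 
 * s7     s7   s8 
 * s8     s4   s9 
 * s9    s10  s11 
   s10    s5   s6 
   s11   s10  s11 
(> = start, * = accepting)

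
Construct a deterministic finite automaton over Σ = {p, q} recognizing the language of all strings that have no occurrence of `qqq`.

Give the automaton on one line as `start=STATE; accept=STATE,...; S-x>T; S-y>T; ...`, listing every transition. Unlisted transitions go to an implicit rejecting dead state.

Track partial matches of the forbidden pattern `qqq`. State S3 is a dead state reached once `qqq` has occurred; every other state accepts. S0 means no part of `qqq` is currently matched.
4 states suffice.
        p   q  
>* S0   S0  S1 
 * S1   S0  S2 
 * S2   S0  S3 
   S3   S3  S3 
(> = start, * = accepting)

start=S0; accept=S0,S1,S2; S0-p>S0; S0-q>S1; S1-p>S0; S1-q>S2; S2-p>S0; S2-q>S3; S3-p>S3; S3-q>S3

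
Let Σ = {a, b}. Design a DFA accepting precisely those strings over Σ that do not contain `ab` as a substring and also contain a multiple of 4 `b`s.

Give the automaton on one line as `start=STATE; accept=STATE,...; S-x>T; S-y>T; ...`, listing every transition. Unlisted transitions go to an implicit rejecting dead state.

Handle the two conditions separately and then intersect. The first has 3 states tracking partial matches of the forbidden pattern `ab`; the second has 4 states tracking the count of `b`s modulo 4. A product state is a pair (one from each), accepting exactly when both do.
12 states suffice.
          a    b  
>* S0     S1   S2 
 * S1     S1   S3 
   S2     S4   S5 
   S3     S3   S6 
   S4     S4   S6 
   S5     S7   S8 
   S6     S6   S9 
   S7     S7   S9 
   S8    S10   S0 
   S9     S9  S11 
   S10   S10  S11 
   S11   S11   S3 
(> = start, * = accepting)

start=S0; accept=S0,S1; S0-a>S1; S0-b>S2; S1-a>S1; S1-b>S3; S2-a>S4; S2-b>S5; S3-a>S3; S3-b>S6; S4-a>S4; S4-b>S6; S5-a>S7; S5-b>S8; S6-a>S6; S6-b>S9; S7-a>S7; S7-b>S9; S8-a>S10; S8-b>S0; S9-a>S9; S9-b>S11; S10-a>S10; S10-b>S11; S11-a>S11; S11-b>S3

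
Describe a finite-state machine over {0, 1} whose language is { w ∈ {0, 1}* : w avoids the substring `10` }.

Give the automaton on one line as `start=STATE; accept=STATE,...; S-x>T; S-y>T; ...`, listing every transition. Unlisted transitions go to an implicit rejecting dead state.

start=A; accept=A,B; A-0>A; A-1>B; B-0>C; B-1>B; C-0>C; C-1>C

Track partial matches of the forbidden pattern `10`. State C is a dead state reached once `10` has occurred; every other state accepts. A means no part of `10` is currently matched.
       0  1 
>* A   A  B 
 * B   C  B 
   C   C  C 
(> = start, * = accepting)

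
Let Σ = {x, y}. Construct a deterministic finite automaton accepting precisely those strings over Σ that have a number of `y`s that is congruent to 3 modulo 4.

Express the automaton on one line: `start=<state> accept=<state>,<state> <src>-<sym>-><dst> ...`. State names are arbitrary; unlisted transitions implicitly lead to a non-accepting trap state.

The only thing that matters is how many `y`s have appeared, reduced mod 4. Use one state per residue: s0 for 0, …, s3 for 3. Reading `y` moves to the next residue; anything else stays put. s3 is accepting.
        x   y  
>  s0   s0  s1 
   s1   s1  s2 
   s2   s2  s3 
 * s3   s3  s0 
(> = start, * = accepting)

start=s0 accept=s3 s0-x->s0 s0-y->s1 s1-x->s1 s1-y->s2 s2-x->s2 s2-y->s3 s3-x->s3 s3-y->s0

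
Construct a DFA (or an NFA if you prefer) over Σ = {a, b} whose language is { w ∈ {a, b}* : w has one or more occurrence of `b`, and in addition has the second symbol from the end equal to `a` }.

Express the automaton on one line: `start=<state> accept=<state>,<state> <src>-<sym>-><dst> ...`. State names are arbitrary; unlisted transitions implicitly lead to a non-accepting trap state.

Build one automaton per condition and run them in lockstep. The first has 3 states tracking the count of `b`s, saturating at 2; the second has 7 states tracking the last 2 symbols read. A product state is a pair (one from each), accepting exactly when both do.
11 states suffice.
          a    b  
>  s0     s1   s2 
   s1     s3   s4 
   s2     s5   s6 
   s3     s3   s4 
 * s4     s5   s6 
   s5     s7   s8 
   s6     s9   s6 
 * s7     s7   s8 
 * s8     s9   s6 
   s9    s10   s8 
 * s10   s10   s8 
(> = start, * = accepting)

start=s0 accept=s4,s7,s8,s10 s0-a->s1 s0-b->s2 s1-a->s3 s1-b->s4 s2-a->s5 s2-b->s6 s3-a->s3 s3-b->s4 s4-a->s5 s4-b->s6 s5-a->s7 s5-b->s8 s6-a->s9 s6-b->s6 s7-a->s7 s7-b->s8 s8-a->s9 s8-b->s6 s9-a->s10 s9-b->s8 s10-a->s10 s10-b->s8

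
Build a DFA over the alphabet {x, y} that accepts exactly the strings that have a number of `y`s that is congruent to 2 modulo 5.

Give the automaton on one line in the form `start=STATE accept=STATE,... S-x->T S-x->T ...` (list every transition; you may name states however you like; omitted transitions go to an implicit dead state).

start=q0 accept=q2 q0-x->q0 q0-y->q1 q1-x->q1 q1-y->q2 q2-x->q2 q2-y->q3 q3-x->q3 q3-y->q4 q4-x->q4 q4-y->q0

The only thing that matters is how many `y`s have appeared, reduced mod 5. Use one state per residue: q0 for 0, …, q4 for 4. Reading `y` moves to the next residue; anything else stays put. q2 is accepting.
A 5-state machine:
        x   y  
>  q0   q0  q1 
   q1   q1  q2 
 * q2   q2  q3 
   q3   q3  q4 
   q4   q4  q0 
(> = start, * = accepting)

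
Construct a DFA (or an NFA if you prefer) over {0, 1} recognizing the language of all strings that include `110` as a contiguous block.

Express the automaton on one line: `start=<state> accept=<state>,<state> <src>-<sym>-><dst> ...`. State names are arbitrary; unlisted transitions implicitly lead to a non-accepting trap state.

States S0..S2 record the length of the longest prefix of `110` that matches the current input suffix. Reaching S3 means `110` has been seen, and we stay there forever. Accept from S3.
With 4 states:
        0   1  
>  S0   S0  S1 
   S1   S0  S2 
   S2   S3  S2 
 * S3   S3  S3 
(> = start, * = accepting)

start=S0 accept=S3 S0-0->S0 S0-1->S1 S1-0->S0 S1-1->S2 S2-0->S3 S2-1->S2 S3-0->S3 S3-1->S3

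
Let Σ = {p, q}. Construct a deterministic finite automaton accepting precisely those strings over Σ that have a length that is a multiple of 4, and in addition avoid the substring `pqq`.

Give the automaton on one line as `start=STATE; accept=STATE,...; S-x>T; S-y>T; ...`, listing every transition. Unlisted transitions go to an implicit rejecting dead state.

Run two small machines in parallel and take their product. The first has 4 states tracking the input length modulo 4; the second has 4 states tracking partial matches of the forbidden pattern `pqq`. A product state is a pair (one from each), accepting exactly when both do. After merging equivalent states the machine shrinks.
       p  q 
>* A   B  C 
   B   D  E 
   C   D  F 
   D   G  H 
   E   G  I 
   F   G  J 
   G   K  L 
   H   K  I 
   I   I  I 
   J   K  A 
 * K   B  M 
 * L   B  I 
   M   D  I 
(> = start, * = accepting)

start=A; accept=A,K,L; A-p>B; A-q>C; B-p>D; B-q>E; C-p>D; C-q>F; D-p>G; D-q>H; E-p>G; E-q>I; F-p>G; F-q>J; G-p>K; G-q>L; H-p>K; H-q>I; I-p>I; I-q>I; J-p>K; J-q>A; K-p>B; K-q>M; L-p>B; L-q>I; M-p>D; M-q>I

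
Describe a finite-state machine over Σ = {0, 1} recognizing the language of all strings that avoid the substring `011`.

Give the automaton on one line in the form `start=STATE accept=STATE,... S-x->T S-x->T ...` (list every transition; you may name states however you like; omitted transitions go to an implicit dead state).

Track partial matches of the forbidden pattern `011`. State s3 is a dead state reached once `011` has occurred; every other state accepts. s0 means no part of `011` is currently matched.
With 4 states:
        0   1  
>* s0   s1  s0 
 * s1   s1  s2 
 * s2   s1  s3 
   s3   s3  s3 
(> = start, * = accepting)

start=s0 accept=s0,s1,s2 s0-0->s1 s0-1->s0 s1-0->s1 s1-1->s2 s2-0->s1 s2-1->s3 s3-0->s3 s3-1->s3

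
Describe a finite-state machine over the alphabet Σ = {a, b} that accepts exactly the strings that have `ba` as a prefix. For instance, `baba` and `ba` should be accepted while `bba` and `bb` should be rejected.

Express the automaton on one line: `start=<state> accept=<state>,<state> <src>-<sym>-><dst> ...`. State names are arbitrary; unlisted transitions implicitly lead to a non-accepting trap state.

start=S0 accept=S2 S0-a->S3 S0-b->S1 S1-a->S2 S1-b->S3 S2-a->S2 S2-b->S2 S3-a->S3 S3-b->S3

Check the first 2 symbols one by one: S0 through S1 record how many have matched `ba` so far; any wrong symbol goes to the dead state S3. After all 2 match we enter the accepting sink S2.
4 states suffice.
        a   b  
>  S0   S3  S1 
   S1   S2  S3 
 * S2   S2  S2 
   S3   S3  S3 
(> = start, * = accepting)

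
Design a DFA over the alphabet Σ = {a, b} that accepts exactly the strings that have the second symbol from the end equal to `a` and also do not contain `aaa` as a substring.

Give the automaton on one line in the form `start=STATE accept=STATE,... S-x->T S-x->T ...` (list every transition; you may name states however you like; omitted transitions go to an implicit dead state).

Build one automaton per condition and run them in lockstep. The first has 7 states tracking the last 2 symbols read; the second has 4 states tracking partial matches of the forbidden pattern `aaa`. A product state is a pair (one from each), accepting exactly when both do.
11 states suffice.
          a    b  
>  q0     q1   q2 
   q1     q3   q4 
   q2     q5   q6 
 * q3     q7   q4 
 * q4     q5   q6 
   q5     q3   q4 
   q6     q5   q6 
   q7     q7   q8 
   q8     q9  q10 
   q9     q7   q8 
   q10    q9  q10 
(> = start, * = accepting)

start=q0 accept=q3,q4 q0-a->q1 q0-b->q2 q1-a->q3 q1-b->q4 q2-a->q5 q2-b->q6 q3-a->q7 q3-b->q4 q4-a->q5 q4-b->q6 q5-a->q3 q5-b->q4 q6-a->q5 q6-b->q6 q7-a->q7 q7-b->q8 q8-a->q9 q8-b->q10 q9-a->q7 q9-b->q8 q10-a->q9 q10-b->q10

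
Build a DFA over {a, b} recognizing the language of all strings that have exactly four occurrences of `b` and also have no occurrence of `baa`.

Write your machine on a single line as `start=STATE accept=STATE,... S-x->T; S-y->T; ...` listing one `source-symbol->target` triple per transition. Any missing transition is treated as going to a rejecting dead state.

Build one automaton per condition and run them in lockstep. One (6 states) tracks the count of `b`s, saturating at 5; the other (4 states) tracks partial matches of the forbidden pattern `baa`. Each combined state is a pair, one component from each; accept when both components accept. Minimizing collapses redundant product states.
        a   b  
>  q0   q0  q1 
   q1   q2  q3 
   q2   q4  q3 
   q3   q5  q6 
   q4   q4  q4 
   q5   q4  q6 
   q6   q7  q8 
   q7   q4  q8 
 * q8   q9  q4 
 * q9   q4  q4 
(> = start, * = accepting)

start=q0; accept=q8,q9; q0-a->q0; q0-b->q1; q1-a->q2; q1-b->q3; q2-a->q4; q2-b->q3; q3-a->q5; q3-b->q6; q4-a->q4; q4-b->q4; q5-a->q4; q5-b->q6; q6-a->q7; q6-b->q8; q7-a->q4; q7-b->q8; q8-a->q9; q8-b->q4; q9-a->q4; q9-b->q4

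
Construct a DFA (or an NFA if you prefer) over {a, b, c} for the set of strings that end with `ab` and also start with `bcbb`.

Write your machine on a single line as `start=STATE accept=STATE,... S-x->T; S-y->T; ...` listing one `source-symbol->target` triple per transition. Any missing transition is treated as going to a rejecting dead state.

start=q0; accept=q7; q0-a->q1; q0-b->q2; q0-c->q1; q1-a->q1; q1-b->q1; q1-c->q1; q2-a->q1; q2-b->q1; q2-c->q3; q3-a->q1; q3-b->q4; q3-c->q1; q4-a->q1; q4-b->q5; q4-c->q1; q5-a->q6; q5-b->q5; q5-c->q5; q6-a->q6; q6-b->q7; q6-c->q5; q7-a->q6; q7-b->q5; q7-c->q5

Handle the two conditions separately and then intersect. The first has 3 states tracking how much of the suffix `ab` has currently been matched; the second has 6 states tracking whether the input so far still matches the prefix `bcbb`. A product state is a pair (one from each), accepting exactly when both do. After merging equivalent states the machine shrinks.
8 states suffice.
        a   b   c  
>  q0   q1  q2  q1 
   q1   q1  q1  q1 
   q2   q1  q1  q3 
   q3   q1  q4  q1 
   q4   q1  q5  q1 
   q5   q6  q5  q5 
   q6   q6  q7  q5 
 * q7   q6  q5  q5 
(> = start, * = accepting)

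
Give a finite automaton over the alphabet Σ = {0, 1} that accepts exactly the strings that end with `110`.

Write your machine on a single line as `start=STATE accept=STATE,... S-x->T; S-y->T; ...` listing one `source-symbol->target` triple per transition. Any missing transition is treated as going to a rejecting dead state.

Remember how much of `110` the current input suffix matches. State q0 means no match yet; q1 means the last symbol is `1`; q2 means the last 2 symbols are `11`; q3 means the last 3 symbols are `110`. Only q3 accepts. On a mismatch, fall back to the longest proper suffix that is still a prefix of `110`.
A 4-state machine:
        0   1  
>  q0   q0  q1 
   q1   q0  q2 
   q2   q3  q2 
 * q3   q0  q1 
(> = start, * = accepting)

start=q0; accept=q3; q0-0->q0; q0-1->q1; q1-0->q0; q1-1->q2; q2-0->q3; q2-1->q2; q3-0->q0; q3-1->q1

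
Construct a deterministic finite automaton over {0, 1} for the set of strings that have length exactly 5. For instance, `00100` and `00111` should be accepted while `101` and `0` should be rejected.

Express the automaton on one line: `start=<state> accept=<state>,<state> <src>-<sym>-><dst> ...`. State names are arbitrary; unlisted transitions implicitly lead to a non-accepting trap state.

Count input length up to 6: every symbol moves from q0 toward q6, which means 'more than 5' and absorbs. Accept from {q5}.
With 7 states:
        0   1  
>  q0   q1  q1 
   q1   q2  q2 
   q2   q3  q3 
   q3   q4  q4 
   q4   q5  q5 
 * q5   q6  q6 
   q6   q6  q6 
(> = start, * = accepting)

start=q0 accept=q5 q0-0->q1 q0-1->q1 q1-0->q2 q1-1->q2 q2-0->q3 q2-1->q3 q3-0->q4 q3-1->q4 q4-0->q5 q4-1->q5 q5-0->q6 q5-1->q6 q6-0->q6 q6-1->q6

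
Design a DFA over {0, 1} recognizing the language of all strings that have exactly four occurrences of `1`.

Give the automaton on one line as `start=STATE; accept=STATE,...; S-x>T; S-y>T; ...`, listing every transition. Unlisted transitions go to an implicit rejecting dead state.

start=q0; accept=q4; q0-0>q0; q0-1>q1; q1-0>q1; q1-1>q2; q2-0>q2; q2-1>q3; q3-0>q3; q3-1>q4; q4-0>q4; q4-1>q5; q5-0>q5; q5-1>q5

Only the number of `1`s matters, and only up to 5. Make a chain q0 → q1 → q2 → q3 → q4 → q5 advanced by each `1` (with q5 absorbing); every other symbol self-loops. The accepting set is {q4}.
6 states suffice.
        0   1  
>  q0   q0  q1 
   q1   q1  q2 
   q2   q2  q3 
   q3   q3  q4 
 * q4   q4  q5 
   q5   q5  q5 
(> = start, * = accepting)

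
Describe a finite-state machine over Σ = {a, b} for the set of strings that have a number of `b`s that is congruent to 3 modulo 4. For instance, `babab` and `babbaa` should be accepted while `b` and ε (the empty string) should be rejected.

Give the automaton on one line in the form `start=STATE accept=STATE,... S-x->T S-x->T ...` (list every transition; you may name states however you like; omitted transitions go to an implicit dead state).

The only thing that matters is how many `b`s have appeared, reduced mod 4. Use one state per residue: S0 for 0, …, S3 for 3. Reading `b` moves to the next residue; anything else stays put. S3 is accepting.
With 4 states:
        a   b  
>  S0   S0  S1 
   S1   S1  S2 
   S2   S2  S3 
 * S3   S3  S0 
(> = start, * = accepting)

start=S0 accept=S3 S0-a->S0 S0-b->S1 S1-a->S1 S1-b->S2 S2-a->S2 S2-b->S3 S3-a->S3 S3-b->S0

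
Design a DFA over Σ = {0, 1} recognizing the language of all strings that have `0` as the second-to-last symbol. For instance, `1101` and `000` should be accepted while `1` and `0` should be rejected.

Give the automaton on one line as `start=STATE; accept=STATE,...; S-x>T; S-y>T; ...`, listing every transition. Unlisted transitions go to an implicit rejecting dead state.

A DFA must remember the last 2 symbols (since which symbol is second-to-last isn't known until the input ends). Use one state per possible window of the last ≤2 symbols; accept from those whose window starts with `0`.
7 states suffice.
        0   1  
>  q0   q1  q2 
   q1   q3  q4 
   q2   q5  q6 
 * q3   q3  q4 
 * q4   q5  q6 
   q5   q3  q4 
   q6   q5  q6 
(> = start, * = accepting)

start=q0; accept=q3,q4; q0-0>q1; q0-1>q2; q1-0>q3; q1-1>q4; q2-0>q5; q2-1>q6; q3-0>q3; q3-1>q4; q4-0>q5; q4-1>q6; q5-0>q3; q5-1>q4; q6-0>q5; q6-1>q6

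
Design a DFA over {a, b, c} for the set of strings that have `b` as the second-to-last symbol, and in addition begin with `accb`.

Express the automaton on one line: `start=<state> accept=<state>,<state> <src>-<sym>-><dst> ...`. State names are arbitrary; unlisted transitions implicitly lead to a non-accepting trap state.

Handle the two conditions separately and then intersect. One (13 states) tracks the last 2 symbols read; the other (6 states) tracks whether the input so far still matches the prefix `accb`. Each combined state is a pair, one component from each; accept when both components accept. Equivalent product states are then merged.
A 9-state machine:
        a   b   c  
>  q0   q1  q2  q2 
   q1   q2  q2  q3 
   q2   q2  q2  q2 
   q3   q2  q2  q4 
   q4   q2  q5  q2 
   q5   q6  q7  q6 
 * q6   q8  q5  q8 
 * q7   q6  q7  q6 
   q8   q8  q5  q8 
(> = start, * = accepting)

start=q0 accept=q6,q7 q0-a->q1 q0-b->q2 q0-c->q2 q1-a->q2 q1-b->q2 q1-c->q3 q2-a->q2 q2-b->q2 q2-c->q2 q3-a->q2 q3-b->q2 q3-c->q4 q4-a->q2 q4-b->q5 q4-c->q2 q5-a->q6 q5-b->q7 q5-c->q6 q6-a->q8 q6-b->q5 q6-c->q8 q7-a->q6 q7-b->q7 q7-c->q6 q8-a->q8 q8-b->q5 q8-c->q8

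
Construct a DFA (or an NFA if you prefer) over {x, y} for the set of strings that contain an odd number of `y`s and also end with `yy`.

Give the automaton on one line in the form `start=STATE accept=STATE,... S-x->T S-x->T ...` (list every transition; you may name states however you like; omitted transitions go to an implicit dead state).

Build one automaton per condition and run them in lockstep. The first has 2 states tracking the count of `y`s modulo 2; the second has 3 states tracking how much of the suffix `yy` has currently been matched. A product state is a pair (one from each), accepting exactly when both do. After merging equivalent states the machine shrinks.
A 4-state machine:
        x   y  
>  S0   S0  S1 
   S1   S1  S2 
   S2   S0  S3 
 * S3   S1  S2 
(> = start, * = accepting)

start=S0 accept=S3 S0-x->S0 S0-y->S1 S1-x->S1 S1-y->S2 S2-x->S0 S2-y->S3 S3-x->S1 S3-y->S2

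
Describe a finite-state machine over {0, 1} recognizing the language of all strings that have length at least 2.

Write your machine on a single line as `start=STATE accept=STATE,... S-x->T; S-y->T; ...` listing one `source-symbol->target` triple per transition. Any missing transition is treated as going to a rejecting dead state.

start=A; accept=C,D; A-0->B; A-1->B; B-0->C; B-1->C; C-0->D; C-1->D; D-0->D; D-1->D

Count input length up to 3: every symbol moves from A toward D, which means 'more than 2' and absorbs. Accept from {C, D}.
With 4 states:
       0  1 
>  A   B  B 
   B   C  C 
 * C   D  D 
 * D   D  D 
(> = start, * = accepting)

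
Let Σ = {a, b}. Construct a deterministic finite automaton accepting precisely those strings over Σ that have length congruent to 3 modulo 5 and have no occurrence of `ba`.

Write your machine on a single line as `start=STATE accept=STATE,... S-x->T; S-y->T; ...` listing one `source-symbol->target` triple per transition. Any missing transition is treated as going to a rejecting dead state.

start=q0; accept=q6,q7; q0-a->q1; q0-b->q2; q1-a->q3; q1-b->q4; q2-a->q5; q2-b->q4; q3-a->q6; q3-b->q7; q4-a->q5; q4-b->q7; q5-a->q5; q5-b->q5; q6-a->q8; q6-b->q9; q7-a->q5; q7-b->q9; q8-a->q0; q8-b->q10; q9-a->q5; q9-b->q10; q10-a->q5; q10-b->q2

Run two small machines in parallel and take their product. One (5 states) tracks the input length modulo 5; the other (3 states) tracks partial matches of the forbidden pattern `ba`. Each combined state is a pair, one component from each; accept when both components accept. Equivalent product states are then merged.
With 11 states:
          a    b  
>  q0     q1   q2 
   q1     q3   q4 
   q2     q5   q4 
   q3     q6   q7 
   q4     q5   q7 
   q5     q5   q5 
 * q6     q8   q9 
 * q7     q5   q9 
   q8     q0  q10 
   q9     q5  q10 
   q10    q5   q2 
(> = start, * = accepting)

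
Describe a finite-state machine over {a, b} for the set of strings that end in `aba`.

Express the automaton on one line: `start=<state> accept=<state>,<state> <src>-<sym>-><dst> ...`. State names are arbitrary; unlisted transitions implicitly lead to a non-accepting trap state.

Let each state record the length of the longest suffix of the input read so far that is also a prefix of `aba`. q1 means the last symbol is `a`; q2 means the last 2 symbols are `ab`; q3 means the last 3 symbols are `aba`. Accept only at q3, where the string currently ends in `aba`.
4 states suffice.
        a   b  
>  q0   q1  q0 
   q1   q1  q2 
   q2   q3  q0 
 * q3   q1  q2 
(> = start, * = accepting)

start=q0 accept=q3 q0-a->q1 q0-b->q0 q1-a->q1 q1-b->q2 q2-a->q3 q2-b->q0 q3-a->q1 q3-b->q2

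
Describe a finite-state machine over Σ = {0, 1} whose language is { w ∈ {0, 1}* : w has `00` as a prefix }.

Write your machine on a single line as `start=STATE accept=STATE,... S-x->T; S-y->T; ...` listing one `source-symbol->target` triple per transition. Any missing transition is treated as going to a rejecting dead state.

start=S0; accept=S2; S0-0->S1; S0-1->S3; S1-0->S2; S1-1->S3; S2-0->S2; S2-1->S2; S3-0->S3; S3-1->S3

Check the first 2 symbols one by one: S0 through S1 record how many have matched `00` so far; any wrong symbol goes to the dead state S3. After all 2 match we enter the accepting sink S2.
A 4-state machine:
        0   1  
>  S0   S1  S3 
   S1   S2  S3 
 * S2   S2  S2 
   S3   S3  S3 
(> = start, * = accepting)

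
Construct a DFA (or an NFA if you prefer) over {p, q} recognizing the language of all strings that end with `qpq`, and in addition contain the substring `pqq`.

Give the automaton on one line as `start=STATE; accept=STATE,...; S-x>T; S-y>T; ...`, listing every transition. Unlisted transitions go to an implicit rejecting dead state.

Handle the two conditions separately and then intersect. One (4 states) tracks how much of the suffix `qpq` has currently been matched; the other (4 states) tracks whether and how much of `pqq` has been seen. Each combined state is a pair, one component from each; accept when both components accept. Equivalent product states are then merged.
A 7-state machine:
        p   q  
>  S0   S1  S0 
   S1   S1  S2 
   S2   S1  S3 
   S3   S4  S3 
   S4   S5  S6 
   S5   S5  S3 
 * S6   S4  S3 
(> = start, * = accepting)

start=S0; accept=S6; S0-p>S1; S0-q>S0; S1-p>S1; S1-q>S2; S2-p>S1; S2-q>S3; S3-p>S4; S3-q>S3; S4-p>S5; S4-q>S6; S5-p>S5; S5-q>S3; S6-p>S4; S6-q>S3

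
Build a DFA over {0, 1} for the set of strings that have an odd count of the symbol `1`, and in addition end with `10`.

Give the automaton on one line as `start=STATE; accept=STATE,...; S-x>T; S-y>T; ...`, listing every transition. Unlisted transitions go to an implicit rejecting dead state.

start=q0; accept=q2; q0-0>q0; q0-1>q1; q1-0>q2; q1-1>q3; q2-0>q4; q2-1>q3; q3-0>q5; q3-1>q1; q4-0>q4; q4-1>q3; q5-0>q0; q5-1>q1

Handle the two conditions separately and then intersect. One (2 states) tracks the count of `1`s modulo 2; the other (3 states) tracks how much of the suffix `10` has currently been matched. Each combined state is a pair, one component from each; accept when both components accept.
6 states suffice.
        0   1  
>  q0   q0  q1 
   q1   q2  q3 
 * q2   q4  q3 
   q3   q5  q1 
   q4   q4  q3 
   q5   q0  q1 
(> = start, * = accepting)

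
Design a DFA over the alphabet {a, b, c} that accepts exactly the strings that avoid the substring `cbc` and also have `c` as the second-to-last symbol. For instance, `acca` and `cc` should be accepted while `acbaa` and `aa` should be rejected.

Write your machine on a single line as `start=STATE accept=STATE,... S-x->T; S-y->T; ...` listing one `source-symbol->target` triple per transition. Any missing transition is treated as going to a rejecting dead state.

start=s0; accept=s2,s3,s4; s0-a->s0; s0-b->s0; s0-c->s1; s1-a->s2; s1-b->s3; s1-c->s4; s2-a->s0; s2-b->s0; s2-c->s1; s3-a->s0; s3-b->s0; s3-c->s5; s4-a->s2; s4-b->s3; s4-c->s4; s5-a->s5; s5-b->s5; s5-c->s5

Build one automaton per condition and run them in lockstep. One (4 states) tracks partial matches of the forbidden pattern `cbc`; the other (13 states) tracks the last 2 symbols read. Each combined state is a pair, one component from each; accept when both components accept. Minimizing collapses redundant product states.
        a   b   c  
>  s0   s0  s0  s1 
   s1   s2  s3  s4 
 * s2   s0  s0  s1 
 * s3   s0  s0  s5 
 * s4   s2  s3  s4 
   s5   s5  s5  s5 
(> = start, * = accepting)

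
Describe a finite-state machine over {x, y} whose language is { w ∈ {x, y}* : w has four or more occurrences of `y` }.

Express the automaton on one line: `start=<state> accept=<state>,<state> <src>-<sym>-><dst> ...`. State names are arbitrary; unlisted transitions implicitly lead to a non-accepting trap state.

start=A accept=E,F A-x->A A-y->B B-x->B B-y->C C-x->C C-y->D D-x->D D-y->E E-x->E E-y->F F-x->F F-y->F

Count `y`s, saturating at 5: states A through E mean 0 through 4 `y`s seen; F means more than 4. Each `y` increments (capped at F); other symbols loop. Accept from {E, F}.
With 6 states:
       x  y 
>  A   A  B 
   B   B  C 
   C   C  D 
   D   D  E 
 * E   E  F 
 * F   F  F 
(> = start, * = accepting)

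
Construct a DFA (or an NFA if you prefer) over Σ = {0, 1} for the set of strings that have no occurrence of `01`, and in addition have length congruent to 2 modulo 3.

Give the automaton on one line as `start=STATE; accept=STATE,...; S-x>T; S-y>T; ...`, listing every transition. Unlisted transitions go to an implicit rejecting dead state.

Handle the two conditions separately and then intersect. One (3 states) tracks partial matches of the forbidden pattern `01`; the other (3 states) tracks the input length modulo 3. Each combined state is a pair, one component from each; accept when both components accept. Minimizing collapses redundant product states.
A 7-state machine:
        0   1  
>  s0   s1  s2 
   s1   s3  s4 
   s2   s3  s5 
 * s3   s6  s4 
   s4   s4  s4 
 * s5   s6  s0 
   s6   s1  s4 
(> = start, * = accepting)

start=s0; accept=s3,s5; s0-0>s1; s0-1>s2; s1-0>s3; s1-1>s4; s2-0>s3; s2-1>s5; s3-0>s6; s3-1>s4; s4-0>s4; s4-1>s4; s5-0>s6; s5-1>s0; s6-0>s1; s6-1>s4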